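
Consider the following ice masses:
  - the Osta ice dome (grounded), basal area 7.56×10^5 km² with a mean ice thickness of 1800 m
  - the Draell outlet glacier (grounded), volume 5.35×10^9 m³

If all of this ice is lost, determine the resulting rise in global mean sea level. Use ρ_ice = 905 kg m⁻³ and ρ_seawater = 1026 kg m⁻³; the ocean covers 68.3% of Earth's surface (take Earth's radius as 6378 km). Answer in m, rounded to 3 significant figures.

≈ 3.44 m

Osta: ice volume = 7.56×10^5 km² × 1800 m = 1.361×10^6 km³; 1.361×10^6 × (905/1026) = 1.200×10^6 km³ of water.
Draell: 5.35×10^9 m³ × (905/1026) = 4.719×10^9 m³ of water.
Total added water ≈ 1.200×10^15 m³ over 3.49×10^14 m² → Δh = 3.44 m.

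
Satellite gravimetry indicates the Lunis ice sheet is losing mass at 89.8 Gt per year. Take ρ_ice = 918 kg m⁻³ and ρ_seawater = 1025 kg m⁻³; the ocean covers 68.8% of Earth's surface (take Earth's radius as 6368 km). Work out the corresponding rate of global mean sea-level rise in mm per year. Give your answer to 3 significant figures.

≈ 0.250 mm/yr

ρ_w = 1025 kg m⁻³. Annual water volume added = 89.8 Gt / ρ_w = 8.980×10^13 kg / 1025 kg m⁻³ = 8.761×10^10 m³.
Δh per year = 8.761×10^10 / 3.51×10^14 = 2.50×10^-4 m = 0.250 mm.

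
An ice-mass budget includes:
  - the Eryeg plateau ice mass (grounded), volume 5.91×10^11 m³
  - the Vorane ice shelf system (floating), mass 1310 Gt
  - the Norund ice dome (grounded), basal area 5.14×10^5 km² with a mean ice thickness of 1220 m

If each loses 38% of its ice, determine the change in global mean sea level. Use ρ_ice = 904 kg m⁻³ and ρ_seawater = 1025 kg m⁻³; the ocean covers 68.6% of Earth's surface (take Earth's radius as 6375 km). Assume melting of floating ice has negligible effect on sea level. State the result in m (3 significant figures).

Eryeg: 0.38 × 5.91×10^11 m³ × (904/1025) = 1.981×10^11 m³ of water.
The Vorane ice shelf system is floating and already displaces its own weight of water, so its melt adds essentially nothing to sea level.
Norund: ice volume = 5.14×10^5 km² × 1220 m = 6.271×10^5 km³; 0.38 × 6.271×10^5 × (904/1025) = 2.102×10^5 km³ of water.
Total added water ≈ 2.104×10^14 m³ over 3.50×10^14 m² → Δh = 0.600 m.

≈ 0.600 m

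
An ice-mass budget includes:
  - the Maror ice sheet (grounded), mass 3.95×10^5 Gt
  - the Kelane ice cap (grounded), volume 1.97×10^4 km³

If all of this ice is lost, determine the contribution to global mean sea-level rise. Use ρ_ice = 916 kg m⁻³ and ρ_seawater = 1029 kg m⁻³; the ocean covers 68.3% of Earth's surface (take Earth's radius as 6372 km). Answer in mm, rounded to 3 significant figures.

≈ 1150 mm

Maror: 3.95×10^5 Gt = 3.950×10^17 kg; dividing by ρ_w = 1029 kg m⁻³ gives 3.839×10^14 m³ of water.
Kelane: 1.97×10^4 km³ × (916/1029) = 1.754×10^4 km³ of water.
Total added water ≈ 4.014×10^14 m³ over 3.48×10^14 m² → Δh = 1.15 m = 1150 mm.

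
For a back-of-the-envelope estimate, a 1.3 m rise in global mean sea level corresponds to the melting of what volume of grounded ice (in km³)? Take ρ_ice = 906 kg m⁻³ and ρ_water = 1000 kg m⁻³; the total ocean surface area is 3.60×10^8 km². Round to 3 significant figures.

≈ 5.17×10^5 km³

Required water volume = Δh × A = 1.3 m × 3.60×10^14 m² = 4.680×10^14 m³ = 4.680×10^5 km³.
Ice volume = water volume × ρ_w/ρ_ice = 4.680×10^5 × 1000/906 = 5.17×10^5 km³.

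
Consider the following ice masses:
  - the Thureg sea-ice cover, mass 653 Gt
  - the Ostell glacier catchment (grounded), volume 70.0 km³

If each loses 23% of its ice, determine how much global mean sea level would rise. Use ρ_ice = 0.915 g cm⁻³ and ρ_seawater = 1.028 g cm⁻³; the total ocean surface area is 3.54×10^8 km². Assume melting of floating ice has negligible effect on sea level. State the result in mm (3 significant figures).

≈ 0.0405 mm

The Thureg sea-ice cover is floating and already displaces its own weight of water, so its melt adds essentially nothing to sea level.
Ostell: 0.23 × 70.0 km³ × (915/1028) = 14.33 km³ of water.
Total added water ≈ 1.433×10^10 m³ over 3.54×10^14 m² → Δh = 4.05×10^-5 m = 0.0405 mm.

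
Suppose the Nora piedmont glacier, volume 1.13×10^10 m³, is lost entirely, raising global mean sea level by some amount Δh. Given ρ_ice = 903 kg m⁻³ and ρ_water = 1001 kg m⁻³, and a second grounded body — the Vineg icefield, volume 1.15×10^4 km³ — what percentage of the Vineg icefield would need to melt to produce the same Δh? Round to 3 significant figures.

≈ 0.0983 %

Equal sea-level rise means equal mass of meltwater, i.e. equal mass of ice lost.
Ice mass of Nora: 1.020×10^13 kg; ice mass of Vineg: 1.038×10^16 kg.
Fraction required = 1.020×10^13 / 1.038×10^16 = 9.83×10^-4 → 0.0983 %.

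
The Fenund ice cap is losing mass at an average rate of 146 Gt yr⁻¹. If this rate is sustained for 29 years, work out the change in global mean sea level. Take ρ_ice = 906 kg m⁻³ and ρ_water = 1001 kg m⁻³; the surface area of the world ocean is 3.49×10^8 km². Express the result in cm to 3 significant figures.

Total mass lost = 146 Gt/yr × 29 yr = 4234 Gt = 4.234×10^15 kg.
ρ_w = 1001 kg m⁻³, so water volume = 4.234×10^15 / 1001 = 4.230×10^12 m³.
Δh = 4.230×10^12 / 3.49×10^14 = 0.0121 m = 1.21 cm.

≈ 1.21 cm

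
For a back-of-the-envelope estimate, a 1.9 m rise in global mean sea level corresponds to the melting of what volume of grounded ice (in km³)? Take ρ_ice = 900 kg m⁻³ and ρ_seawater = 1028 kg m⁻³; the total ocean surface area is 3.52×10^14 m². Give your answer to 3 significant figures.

≈ 7.64×10^5 km³

Required water volume = Δh × A = 1.9 m × 3.52×10^14 m² = 6.688×10^14 m³ = 6.688×10^5 km³.
Ice volume = water volume × ρ_w/ρ_ice = 6.688×10^5 × 1028/900 = 7.64×10^5 km³.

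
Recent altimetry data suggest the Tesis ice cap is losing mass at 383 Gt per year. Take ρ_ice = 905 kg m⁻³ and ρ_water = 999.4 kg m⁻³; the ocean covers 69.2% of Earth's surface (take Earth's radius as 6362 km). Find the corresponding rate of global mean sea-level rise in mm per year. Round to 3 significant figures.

≈ 1.09 mm/yr

ρ_w = 999.4 kg m⁻³. Annual water volume added = 383 Gt / ρ_w = 3.830×10^14 kg / 999.4 kg m⁻³ = 3.832×10^11 m³.
Δh per year = 3.832×10^11 / 3.52×10^14 = 1.09×10^-3 m = 1.09 mm.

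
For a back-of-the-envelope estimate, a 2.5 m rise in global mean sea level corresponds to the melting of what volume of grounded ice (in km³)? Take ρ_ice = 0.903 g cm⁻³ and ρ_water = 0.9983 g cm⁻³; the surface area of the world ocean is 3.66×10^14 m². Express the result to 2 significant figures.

≈ 1.0×10^6 km³

Required water volume = Δh × A = 2.5 m × 3.66×10^14 m² = 9.150×10^14 m³ = 9.150×10^5 km³.
Ice volume = water volume × ρ_w/ρ_ice = 9.150×10^5 × 998.3/903 = 1.0×10^6 km³.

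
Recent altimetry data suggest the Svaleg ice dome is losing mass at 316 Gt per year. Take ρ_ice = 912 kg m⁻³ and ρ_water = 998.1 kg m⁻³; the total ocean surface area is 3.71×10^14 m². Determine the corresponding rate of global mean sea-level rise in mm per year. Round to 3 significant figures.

≈ 0.853 mm/yr

ρ_w = 998.1 kg m⁻³. Annual water volume added = 316 Gt / ρ_w = 3.160×10^14 kg / 998.1 kg m⁻³ = 3.166×10^11 m³.
Δh per year = 3.166×10^11 / 3.71×10^14 = 8.53×10^-4 m = 0.853 mm.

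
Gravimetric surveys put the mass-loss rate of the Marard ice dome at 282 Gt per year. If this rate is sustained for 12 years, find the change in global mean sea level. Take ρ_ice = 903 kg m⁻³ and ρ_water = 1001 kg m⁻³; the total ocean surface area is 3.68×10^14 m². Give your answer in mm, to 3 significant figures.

≈ 9.19 mm

Total mass lost = 282 Gt/yr × 12 yr = 3384 Gt = 3.384×10^15 kg.
ρ_w = 1001 kg m⁻³, so water volume = 3.384×10^15 / 1001 = 3.381×10^12 m³.
Δh = 3.381×10^12 / 3.68×10^14 = 9.19×10^-3 m = 9.19 mm.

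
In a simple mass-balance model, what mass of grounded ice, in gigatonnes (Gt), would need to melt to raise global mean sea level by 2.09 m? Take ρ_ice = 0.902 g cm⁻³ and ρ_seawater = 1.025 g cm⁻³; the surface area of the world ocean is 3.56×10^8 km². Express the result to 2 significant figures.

Required water volume = Δh × A = 2.09 m × 3.56×10^14 m² = 7.440×10^14 m³.
ρ_w = 1.025 g cm⁻³ = 1025 kg m⁻³, so the mass of water = 7.440×10^14 m³ × 1025 kg m⁻³ = 7.626×10^17 kg = 7.6×10^5 Gt (and the same mass of ice, by conservation).

≈ 7.6×10^5 Gt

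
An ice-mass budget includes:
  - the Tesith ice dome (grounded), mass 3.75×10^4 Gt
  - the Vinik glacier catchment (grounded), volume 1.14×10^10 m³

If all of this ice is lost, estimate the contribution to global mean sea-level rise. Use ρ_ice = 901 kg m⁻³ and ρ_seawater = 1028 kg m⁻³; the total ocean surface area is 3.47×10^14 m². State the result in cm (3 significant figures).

Tesith: 3.75×10^4 Gt = 3.750×10^16 kg; dividing by ρ_w = 1028 kg m⁻³ gives 3.648×10^13 m³ of water.
Vinik: 1.14×10^10 m³ × (901/1028) = 9.992×10^9 m³ of water.
Total added water ≈ 3.649×10^13 m³ over 3.47×10^14 m² → Δh = 0.105 m = 10.5 cm.

≈ 10.5 cm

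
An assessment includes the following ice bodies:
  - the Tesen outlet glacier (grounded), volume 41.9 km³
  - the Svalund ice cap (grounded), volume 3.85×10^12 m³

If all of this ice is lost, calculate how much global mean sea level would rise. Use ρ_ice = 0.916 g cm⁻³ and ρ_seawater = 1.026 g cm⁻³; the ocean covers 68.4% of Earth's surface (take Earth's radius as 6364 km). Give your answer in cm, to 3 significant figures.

Tesen: 41.9 km³ × (916/1026) = 37.41 km³ of water.
Svalund: 3.85×10^12 m³ × (916/1026) = 3.437×10^12 m³ of water.
Total added water ≈ 3.475×10^12 m³ over 3.48×10^14 m² → Δh = 9.98×10^-3 m = 0.998 cm.

≈ 0.998 cm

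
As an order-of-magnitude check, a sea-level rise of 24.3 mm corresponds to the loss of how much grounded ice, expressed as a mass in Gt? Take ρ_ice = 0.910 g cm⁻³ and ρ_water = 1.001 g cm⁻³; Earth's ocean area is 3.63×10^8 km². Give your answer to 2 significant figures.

≈ 8800 Gt

Required water volume = Δh × A = 0.0243 m × 3.63×10^14 m² = 8.821×10^12 m³.
ρ_w = 1.001 g cm⁻³ = 1001 kg m⁻³, so the mass of water = 8.821×10^12 m³ × 1001 kg m⁻³ = 8.830×10^15 kg = 8800 Gt (and the same mass of ice, by conservation).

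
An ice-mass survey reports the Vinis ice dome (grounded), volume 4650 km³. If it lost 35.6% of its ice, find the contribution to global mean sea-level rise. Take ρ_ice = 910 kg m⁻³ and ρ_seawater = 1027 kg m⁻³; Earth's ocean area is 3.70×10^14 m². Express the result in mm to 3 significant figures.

Vinis: 0.356 × 4650 km³ × (910/1027) = 1467 km³ of water.
Spread over 3.70×10^14 m² of ocean, Δh = 1.467×10^12 / 3.70×10^14 = 3.96×10^-3 m = 3.96 mm.

≈ 3.96 mm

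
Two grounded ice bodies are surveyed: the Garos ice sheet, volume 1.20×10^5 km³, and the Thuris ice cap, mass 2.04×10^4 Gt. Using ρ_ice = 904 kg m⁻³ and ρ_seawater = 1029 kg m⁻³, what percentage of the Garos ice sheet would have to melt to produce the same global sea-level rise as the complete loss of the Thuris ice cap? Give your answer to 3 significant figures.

≈ 18.8 %

Equal sea-level rise means equal mass of meltwater, i.e. equal mass of ice lost.
Ice mass of Thuris: 2.040×10^16 kg; ice mass of Garos: 1.085×10^17 kg.
Fraction required = 2.040×10^16 / 1.085×10^17 = 0.188 → 18.8 %.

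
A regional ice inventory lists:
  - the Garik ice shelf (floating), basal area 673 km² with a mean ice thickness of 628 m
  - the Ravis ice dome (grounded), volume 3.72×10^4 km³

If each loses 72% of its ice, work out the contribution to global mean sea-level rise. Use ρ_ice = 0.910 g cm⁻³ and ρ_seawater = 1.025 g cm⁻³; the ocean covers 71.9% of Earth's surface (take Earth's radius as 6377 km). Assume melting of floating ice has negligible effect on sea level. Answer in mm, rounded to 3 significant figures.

The Garik ice shelf is floating and already displaces its own weight of water, so its melt adds essentially nothing to sea level.
Ravis: 0.72 × 3.72×10^4 km³ × (910/1025) = 2.378×10^4 km³ of water.
Total added water ≈ 2.378×10^13 m³ over 3.67×10^14 m² → Δh = 0.0647 m = 64.7 mm.

≈ 64.7 mm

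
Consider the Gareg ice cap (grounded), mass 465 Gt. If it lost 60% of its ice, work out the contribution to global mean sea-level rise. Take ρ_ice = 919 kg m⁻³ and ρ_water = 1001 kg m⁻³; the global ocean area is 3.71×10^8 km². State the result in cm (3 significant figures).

≈ 0.0751 cm

Gareg: 0.6 × 465 Gt = 2.790×10^14 kg; dividing by ρ_w = 1001 kg m⁻³ gives 2.787×10^11 m³ of water.
Spread over 3.71×10^14 m² of ocean, Δh = 2.787×10^11 / 3.71×10^14 = 7.51×10^-4 m = 0.0751 cm.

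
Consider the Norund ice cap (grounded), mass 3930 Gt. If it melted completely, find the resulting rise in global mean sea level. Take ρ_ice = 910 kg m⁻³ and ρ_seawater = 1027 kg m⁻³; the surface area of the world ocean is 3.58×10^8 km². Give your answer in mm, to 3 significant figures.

≈ 10.7 mm

Norund: 3930 Gt = 3.930×10^15 kg; dividing by ρ_w = 1027 kg m⁻³ gives 3.827×10^12 m³ of water.
Spread over 3.58×10^14 m² of ocean, Δh = 3.827×10^12 / 3.58×10^14 = 0.0107 m = 10.7 mm.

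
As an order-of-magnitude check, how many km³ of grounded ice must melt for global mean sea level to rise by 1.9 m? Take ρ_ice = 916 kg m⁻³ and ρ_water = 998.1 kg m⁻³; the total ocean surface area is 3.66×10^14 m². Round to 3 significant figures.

≈ 7.58×10^5 km³

Required water volume = Δh × A = 1.9 m × 3.66×10^14 m² = 6.954×10^14 m³ = 6.954×10^5 km³.
Ice volume = water volume × ρ_w/ρ_ice = 6.954×10^5 × 998.1/916 = 7.58×10^5 km³.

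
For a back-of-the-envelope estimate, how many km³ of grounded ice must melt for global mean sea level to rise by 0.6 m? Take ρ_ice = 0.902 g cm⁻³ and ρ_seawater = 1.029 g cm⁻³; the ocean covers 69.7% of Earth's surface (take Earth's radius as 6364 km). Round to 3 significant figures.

≈ 2.43×10^5 km³

Required water volume = Δh × A = 0.6 m × 3.55×10^14 m² = 2.128×10^14 m³ = 2.128×10^5 km³.
Ice volume = water volume × ρ_w/ρ_ice = 2.128×10^5 × 1029/902 = 2.43×10^5 km³.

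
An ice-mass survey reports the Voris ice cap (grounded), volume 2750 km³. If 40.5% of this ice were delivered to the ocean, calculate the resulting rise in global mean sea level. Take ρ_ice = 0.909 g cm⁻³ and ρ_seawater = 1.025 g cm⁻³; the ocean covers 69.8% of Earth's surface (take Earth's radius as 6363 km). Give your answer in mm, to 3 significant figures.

Voris: 0.405 × 2750 km³ × (909/1025) = 987.7 km³ of water.
Spread over 3.55×10^14 m² of ocean, Δh = 9.877×10^11 / 3.55×10^14 = 2.78×10^-3 m = 2.78 mm.

≈ 2.78 mm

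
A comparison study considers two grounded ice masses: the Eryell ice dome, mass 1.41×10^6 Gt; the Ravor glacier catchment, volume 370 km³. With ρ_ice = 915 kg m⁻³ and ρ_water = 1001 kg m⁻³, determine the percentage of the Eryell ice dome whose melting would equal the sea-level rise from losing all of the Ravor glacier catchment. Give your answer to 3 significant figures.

Equal sea-level rise means equal mass of meltwater, i.e. equal mass of ice lost.
Ice mass of Ravor: 3.386×10^14 kg; ice mass of Eryell: 1.410×10^18 kg.
Fraction required = 3.386×10^14 / 1.410×10^18 = 2.40×10^-4 → 0.0240 %.

≈ 0.0240 %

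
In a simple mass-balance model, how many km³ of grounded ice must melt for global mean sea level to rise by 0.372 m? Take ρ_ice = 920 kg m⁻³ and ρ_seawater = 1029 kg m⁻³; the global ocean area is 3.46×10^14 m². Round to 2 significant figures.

≈ 1.4×10^5 km³

Required water volume = Δh × A = 0.372 m × 3.46×10^14 m² = 1.287×10^14 m³ = 1.287×10^5 km³.
Ice volume = water volume × ρ_w/ρ_ice = 1.287×10^5 × 1029/920 = 1.4×10^5 km³.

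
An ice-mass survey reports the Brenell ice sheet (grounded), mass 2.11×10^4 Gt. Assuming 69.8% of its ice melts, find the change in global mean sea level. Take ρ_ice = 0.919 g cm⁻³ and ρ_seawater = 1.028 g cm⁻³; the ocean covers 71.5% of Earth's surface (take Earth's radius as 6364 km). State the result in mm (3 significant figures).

≈ 39.4 mm

Brenell: 0.698 × 2.11×10^4 Gt = 1.473×10^16 kg; dividing by ρ_w = 1.028 g cm⁻³ = 1028 kg m⁻³ gives 1.433×10^13 m³ of water.
Spread over 3.64×10^14 m² of ocean, Δh = 1.433×10^13 / 3.64×10^14 = 0.0394 m = 39.4 mm.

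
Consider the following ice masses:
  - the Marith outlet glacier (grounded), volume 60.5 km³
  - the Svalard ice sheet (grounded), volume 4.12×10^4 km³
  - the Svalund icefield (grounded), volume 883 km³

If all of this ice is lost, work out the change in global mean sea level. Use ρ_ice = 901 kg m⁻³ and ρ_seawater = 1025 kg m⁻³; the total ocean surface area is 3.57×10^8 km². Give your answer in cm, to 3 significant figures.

≈ 10.4 cm

Marith: 60.5 km³ × (901/1025) = 53.18 km³ of water.
Svalard: 4.12×10^4 km³ × (901/1025) = 3.622×10^4 km³ of water.
Svalund: 883 km³ × (901/1025) = 776.2 km³ of water.
Total added water ≈ 3.705×10^13 m³ over 3.57×10^14 m² → Δh = 0.104 m = 10.4 cm.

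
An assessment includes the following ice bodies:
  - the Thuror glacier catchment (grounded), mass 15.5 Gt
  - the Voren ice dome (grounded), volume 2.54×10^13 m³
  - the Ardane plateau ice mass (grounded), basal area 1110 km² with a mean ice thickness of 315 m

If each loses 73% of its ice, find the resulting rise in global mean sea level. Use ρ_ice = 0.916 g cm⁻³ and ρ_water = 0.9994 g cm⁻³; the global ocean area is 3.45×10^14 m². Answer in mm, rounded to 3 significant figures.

Thuror: 0.73 × 15.5 Gt = 1.132×10^13 kg; dividing by ρ_w = 0.9994 g cm⁻³ = 999.4 kg m⁻³ gives 1.132×10^10 m³ of water.
Voren: 0.73 × 2.54×10^13 m³ × (916/999.4) = 1.699×10^13 m³ of water.
Ardane: ice volume = 1110 km² × 315 m = 349.6 km³; 0.73 × 349.6 × (916/999.4) = 233.9 km³ of water.
Total added water ≈ 1.724×10^13 m³ over 3.45×10^14 m² → Δh = 0.0500 m = 50.0 mm.

≈ 50.0 mm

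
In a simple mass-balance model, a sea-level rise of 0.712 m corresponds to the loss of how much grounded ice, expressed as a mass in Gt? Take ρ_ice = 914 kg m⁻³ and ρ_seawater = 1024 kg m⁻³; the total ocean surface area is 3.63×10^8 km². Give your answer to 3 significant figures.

Required water volume = Δh × A = 0.712 m × 3.63×10^14 m² = 2.585×10^14 m³.
ρ_w = 1024 kg m⁻³, so the mass of water = 2.585×10^14 m³ × 1024 kg m⁻³ = 2.647×10^17 kg = 2.65×10^5 Gt (and the same mass of ice, by conservation).

≈ 2.65×10^5 Gt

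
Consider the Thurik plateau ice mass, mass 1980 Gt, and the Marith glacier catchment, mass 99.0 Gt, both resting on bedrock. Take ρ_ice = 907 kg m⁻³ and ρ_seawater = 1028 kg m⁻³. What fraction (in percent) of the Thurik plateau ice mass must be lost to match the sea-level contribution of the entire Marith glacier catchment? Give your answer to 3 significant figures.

≈ 5.00 %

Equal sea-level rise means equal mass of meltwater, i.e. equal mass of ice lost.
Ice mass of Marith: 9.900×10^13 kg; ice mass of Thurik: 1.980×10^15 kg.
Fraction required = 9.900×10^13 / 1.980×10^15 = 0.0500 → 5.00 %.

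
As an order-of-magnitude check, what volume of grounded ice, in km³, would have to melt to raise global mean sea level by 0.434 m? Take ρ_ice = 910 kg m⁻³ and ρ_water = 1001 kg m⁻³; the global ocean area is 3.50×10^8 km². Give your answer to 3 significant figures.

≈ 1.67×10^5 km³

Required water volume = Δh × A = 0.434 m × 3.50×10^14 m² = 1.519×10^14 m³ = 1.519×10^5 km³.
Ice volume = water volume × ρ_w/ρ_ice = 1.519×10^5 × 1001/910 = 1.67×10^5 km³.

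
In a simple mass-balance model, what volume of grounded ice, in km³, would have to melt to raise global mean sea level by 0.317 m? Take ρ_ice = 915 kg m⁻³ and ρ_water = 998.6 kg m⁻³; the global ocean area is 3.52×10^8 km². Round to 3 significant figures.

Required water volume = Δh × A = 0.317 m × 3.52×10^14 m² = 1.116×10^14 m³ = 1.116×10^5 km³.
Ice volume = water volume × ρ_w/ρ_ice = 1.116×10^5 × 998.6/915 = 1.22×10^5 km³.

≈ 1.22×10^5 km³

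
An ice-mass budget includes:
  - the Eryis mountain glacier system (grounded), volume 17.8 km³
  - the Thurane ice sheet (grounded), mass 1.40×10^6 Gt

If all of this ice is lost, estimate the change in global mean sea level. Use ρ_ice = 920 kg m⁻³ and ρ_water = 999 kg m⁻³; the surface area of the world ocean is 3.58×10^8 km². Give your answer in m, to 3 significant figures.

≈ 3.91 m

Eryis: 17.8 km³ × (920/999) = 16.39 km³ of water.
Thurane: 1.40×10^6 Gt = 1.400×10^18 kg; dividing by ρ_w = 999 kg m⁻³ gives 1.401×10^15 m³ of water.
Total added water ≈ 1.401×10^15 m³ over 3.58×10^14 m² → Δh = 3.91 m.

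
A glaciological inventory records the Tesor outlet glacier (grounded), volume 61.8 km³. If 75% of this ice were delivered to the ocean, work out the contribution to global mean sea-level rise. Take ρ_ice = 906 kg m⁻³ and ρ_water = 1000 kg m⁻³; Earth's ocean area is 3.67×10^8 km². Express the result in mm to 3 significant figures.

≈ 0.114 mm

Tesor: 0.75 × 61.8 km³ × (906/1000) = 41.99 km³ of water.
Spread over 3.67×10^14 m² of ocean, Δh = 4.199×10^10 / 3.67×10^14 = 1.14×10^-4 m = 0.114 mm.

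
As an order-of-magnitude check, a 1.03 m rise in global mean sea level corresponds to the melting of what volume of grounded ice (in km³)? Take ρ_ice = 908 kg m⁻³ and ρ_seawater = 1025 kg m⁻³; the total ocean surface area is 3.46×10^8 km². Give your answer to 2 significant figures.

≈ 4.0×10^5 km³

Required water volume = Δh × A = 1.03 m × 3.46×10^14 m² = 3.564×10^14 m³ = 3.564×10^5 km³.
Ice volume = water volume × ρ_w/ρ_ice = 3.564×10^5 × 1025/908 = 4.0×10^5 km³.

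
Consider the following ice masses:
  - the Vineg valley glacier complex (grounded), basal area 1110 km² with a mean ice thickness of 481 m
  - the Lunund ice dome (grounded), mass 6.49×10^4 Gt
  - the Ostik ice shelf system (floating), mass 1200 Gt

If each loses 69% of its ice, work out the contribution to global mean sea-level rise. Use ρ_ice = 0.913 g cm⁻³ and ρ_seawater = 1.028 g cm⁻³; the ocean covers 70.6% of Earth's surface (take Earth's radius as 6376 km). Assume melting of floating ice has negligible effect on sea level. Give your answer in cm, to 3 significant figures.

Vineg: ice volume = 1110 km² × 481 m = 533.9 km³; 0.69 × 533.9 × (913/1028) = 327.2 km³ of water.
Lunund: 0.69 × 6.49×10^4 Gt = 4.478×10^16 kg; dividing by ρ_w = 1.028 g cm⁻³ = 1028 kg m⁻³ gives 4.356×10^13 m³ of water.
The Ostik ice shelf system is floating and already displaces its own weight of water, so its melt adds essentially nothing to sea level.
Total added water ≈ 4.389×10^13 m³ over 3.61×10^14 m² → Δh = 0.122 m = 12.2 cm.

≈ 12.2 cm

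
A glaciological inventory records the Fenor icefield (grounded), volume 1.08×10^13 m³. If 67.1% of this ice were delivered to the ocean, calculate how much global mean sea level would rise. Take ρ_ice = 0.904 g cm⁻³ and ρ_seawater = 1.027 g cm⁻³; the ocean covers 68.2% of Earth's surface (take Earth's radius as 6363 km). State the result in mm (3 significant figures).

Fenor: 0.671 × 1.08×10^13 m³ × (904/1027) = 6.379×10^12 m³ of water.
Spread over 3.47×10^14 m² of ocean, Δh = 6.379×10^12 / 3.47×10^14 = 0.0184 m = 18.4 mm.

≈ 18.4 mm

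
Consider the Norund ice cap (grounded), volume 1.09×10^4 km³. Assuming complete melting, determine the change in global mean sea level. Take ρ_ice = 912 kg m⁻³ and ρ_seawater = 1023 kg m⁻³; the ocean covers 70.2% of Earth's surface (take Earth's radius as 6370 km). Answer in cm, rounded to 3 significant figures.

≈ 2.71 cm

Norund: 1.09×10^4 km³ × (912/1023) = 9717 km³ of water.
Spread over 3.58×10^14 m² of ocean, Δh = 9.717×10^12 / 3.58×10^14 = 0.0271 m = 2.71 cm.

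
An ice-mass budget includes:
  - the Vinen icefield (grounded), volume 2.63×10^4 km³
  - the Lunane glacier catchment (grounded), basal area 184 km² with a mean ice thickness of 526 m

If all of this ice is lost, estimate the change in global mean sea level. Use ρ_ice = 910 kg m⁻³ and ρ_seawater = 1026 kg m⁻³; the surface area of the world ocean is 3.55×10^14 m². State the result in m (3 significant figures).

Vinen: 2.63×10^4 km³ × (910/1026) = 2.333×10^4 km³ of water.
Lunane: ice volume = 184 km² × 526 m = 96.78 km³; 96.78 × (910/1026) = 85.84 km³ of water.
Total added water ≈ 2.341×10^13 m³ over 3.55×10^14 m² → Δh = 0.0660 m.

≈ 0.0660 m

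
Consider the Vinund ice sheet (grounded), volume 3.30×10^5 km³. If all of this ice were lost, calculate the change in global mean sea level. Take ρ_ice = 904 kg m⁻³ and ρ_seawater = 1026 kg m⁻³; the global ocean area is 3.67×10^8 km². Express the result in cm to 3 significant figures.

Vinund: 3.30×10^5 km³ × (904/1026) = 2.908×10^5 km³ of water.
Spread over 3.67×10^14 m² of ocean, Δh = 2.908×10^14 / 3.67×10^14 = 0.792 m = 79.2 cm.

≈ 79.2 cm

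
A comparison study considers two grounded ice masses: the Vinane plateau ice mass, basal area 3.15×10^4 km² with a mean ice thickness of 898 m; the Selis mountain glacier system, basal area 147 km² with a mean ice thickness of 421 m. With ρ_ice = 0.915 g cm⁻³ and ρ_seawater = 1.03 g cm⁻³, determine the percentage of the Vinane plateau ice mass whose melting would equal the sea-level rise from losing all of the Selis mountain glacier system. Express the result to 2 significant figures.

≈ 0.22 %

Equal sea-level rise means equal mass of meltwater, i.e. equal mass of ice lost.
Ice mass of Selis: 5.663×10^13 kg; ice mass of Vinane: 2.588×10^16 kg.
Fraction required = 5.663×10^13 / 2.588×10^16 = 2.19×10^-3 → 0.22 %.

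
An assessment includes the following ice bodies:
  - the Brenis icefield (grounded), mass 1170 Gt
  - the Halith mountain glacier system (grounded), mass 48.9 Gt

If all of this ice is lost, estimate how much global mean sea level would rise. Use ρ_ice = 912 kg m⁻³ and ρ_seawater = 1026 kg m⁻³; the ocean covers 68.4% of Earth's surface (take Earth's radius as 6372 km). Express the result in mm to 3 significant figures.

≈ 3.40 mm

Brenis: 1170 Gt = 1.170×10^15 kg; dividing by ρ_w = 1026 kg m⁻³ gives 1.140×10^12 m³ of water.
Halith: 48.9 Gt = 4.890×10^13 kg; dividing by ρ_w = 1026 kg m⁻³ gives 4.766×10^10 m³ of water.
Total added water ≈ 1.188×10^12 m³ over 3.49×10^14 m² → Δh = 3.40×10^-3 m = 3.40 mm.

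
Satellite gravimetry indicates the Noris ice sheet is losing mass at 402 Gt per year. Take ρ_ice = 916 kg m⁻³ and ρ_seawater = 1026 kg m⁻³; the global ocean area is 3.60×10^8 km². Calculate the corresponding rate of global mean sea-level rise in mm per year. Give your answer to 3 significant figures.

ρ_w = 1026 kg m⁻³. Annual water volume added = 402 Gt / ρ_w = 4.020×10^14 kg / 1026 kg m⁻³ = 3.918×10^11 m³.
Δh per year = 3.918×10^11 / 3.60×10^14 = 1.09×10^-3 m = 1.09 mm.

≈ 1.09 mm/yr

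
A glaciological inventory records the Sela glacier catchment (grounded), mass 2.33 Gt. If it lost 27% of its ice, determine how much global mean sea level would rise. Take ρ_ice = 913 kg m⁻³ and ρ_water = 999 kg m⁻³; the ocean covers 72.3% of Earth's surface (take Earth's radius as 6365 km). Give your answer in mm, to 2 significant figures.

Sela: 0.27 × 2.33 Gt = 6.291×10^11 kg; dividing by ρ_w = 999 kg m⁻³ gives 6.297×10^8 m³ of water.
Spread over 3.68×10^14 m² of ocean, Δh = 6.297×10^8 / 3.68×10^14 = 1.71×10^-6 m = 1.7×10^-3 mm.

≈ 1.7×10^-3 mm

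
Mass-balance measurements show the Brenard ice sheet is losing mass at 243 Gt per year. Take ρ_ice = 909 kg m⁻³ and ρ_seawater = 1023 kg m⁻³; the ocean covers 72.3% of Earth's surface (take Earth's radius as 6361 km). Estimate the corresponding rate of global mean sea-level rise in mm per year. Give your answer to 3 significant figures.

≈ 0.646 mm/yr

ρ_w = 1023 kg m⁻³. Annual water volume added = 243 Gt / ρ_w = 2.430×10^14 kg / 1023 kg m⁻³ = 2.375×10^11 m³.
Δh per year = 2.375×10^11 / 3.68×10^14 = 6.46×10^-4 m = 0.646 mm.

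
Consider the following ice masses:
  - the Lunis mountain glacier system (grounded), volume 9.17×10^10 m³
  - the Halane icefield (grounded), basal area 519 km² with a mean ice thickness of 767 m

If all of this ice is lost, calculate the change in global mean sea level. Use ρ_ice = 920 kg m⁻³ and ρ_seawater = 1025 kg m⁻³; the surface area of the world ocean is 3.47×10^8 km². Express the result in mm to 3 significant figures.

≈ 1.27 mm

Lunis: 9.17×10^10 m³ × (920/1025) = 8.231×10^10 m³ of water.
Halane: ice volume = 519 km² × 767 m = 398.1 km³; 398.1 × (920/1025) = 357.3 km³ of water.
Total added water ≈ 4.396×10^11 m³ over 3.47×10^14 m² → Δh = 1.27×10^-3 m = 1.27 mm.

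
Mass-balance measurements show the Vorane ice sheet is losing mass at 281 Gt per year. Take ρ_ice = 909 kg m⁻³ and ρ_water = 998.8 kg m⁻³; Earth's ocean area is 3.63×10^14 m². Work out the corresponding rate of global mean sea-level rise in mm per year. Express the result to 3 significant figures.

≈ 0.775 mm/yr

ρ_w = 998.8 kg m⁻³. Annual water volume added = 281 Gt / ρ_w = 2.810×10^14 kg / 998.8 kg m⁻³ = 2.813×10^11 m³.
Δh per year = 2.813×10^11 / 3.63×10^14 = 7.75×10^-4 m = 0.775 mm.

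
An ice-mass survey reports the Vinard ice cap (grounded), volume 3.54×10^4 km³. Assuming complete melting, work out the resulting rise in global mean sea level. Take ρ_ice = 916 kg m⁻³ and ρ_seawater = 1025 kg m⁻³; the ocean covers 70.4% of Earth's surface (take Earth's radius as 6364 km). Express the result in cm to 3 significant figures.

Vinard: 3.54×10^4 km³ × (916/1025) = 3.164×10^4 km³ of water.
Spread over 3.58×10^14 m² of ocean, Δh = 3.164×10^13 / 3.58×10^14 = 0.0883 m = 8.83 cm.

≈ 8.83 cm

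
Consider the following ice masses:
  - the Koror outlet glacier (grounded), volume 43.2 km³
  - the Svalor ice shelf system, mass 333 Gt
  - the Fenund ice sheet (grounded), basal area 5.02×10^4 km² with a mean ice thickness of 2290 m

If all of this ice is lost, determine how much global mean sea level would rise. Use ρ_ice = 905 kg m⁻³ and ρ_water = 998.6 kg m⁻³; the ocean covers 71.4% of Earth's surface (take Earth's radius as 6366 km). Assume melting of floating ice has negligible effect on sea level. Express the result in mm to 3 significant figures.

≈ 287 mm

Koror: 43.2 km³ × (905/998.6) = 39.15 km³ of water.
The Svalor ice shelf system is floating and already displaces its own weight of water, so its melt adds essentially nothing to sea level.
Fenund: ice volume = 5.02×10^4 km² × 2290 m = 1.150×10^5 km³; 1.150×10^5 × (905/998.6) = 1.042×10^5 km³ of water.
Total added water ≈ 1.042×10^14 m³ over 3.64×10^14 m² → Δh = 0.287 m = 287 mm.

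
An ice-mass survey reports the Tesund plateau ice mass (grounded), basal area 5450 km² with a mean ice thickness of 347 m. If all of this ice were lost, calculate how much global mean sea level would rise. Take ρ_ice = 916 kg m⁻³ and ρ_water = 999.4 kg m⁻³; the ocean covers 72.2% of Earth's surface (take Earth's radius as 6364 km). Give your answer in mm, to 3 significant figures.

≈ 4.72 mm

Tesund: ice volume = 5450 km² × 347 m = 1891 km³; 1891 × (916/999.4) = 1733 km³ of water.
Spread over 3.67×10^14 m² of ocean, Δh = 1.733×10^12 / 3.67×10^14 = 4.72×10^-3 m = 4.72 mm.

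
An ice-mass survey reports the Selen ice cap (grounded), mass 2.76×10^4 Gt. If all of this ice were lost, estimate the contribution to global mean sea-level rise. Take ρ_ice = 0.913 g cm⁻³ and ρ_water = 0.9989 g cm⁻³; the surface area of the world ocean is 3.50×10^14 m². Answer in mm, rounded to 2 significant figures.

Selen: 2.76×10^4 Gt = 2.760×10^16 kg; dividing by ρ_w = 0.9989 g cm⁻³ = 998.9 kg m⁻³ gives 2.763×10^13 m³ of water.
Spread over 3.50×10^14 m² of ocean, Δh = 2.763×10^13 / 3.50×10^14 = 0.0789 m = 79 mm.

≈ 79 mm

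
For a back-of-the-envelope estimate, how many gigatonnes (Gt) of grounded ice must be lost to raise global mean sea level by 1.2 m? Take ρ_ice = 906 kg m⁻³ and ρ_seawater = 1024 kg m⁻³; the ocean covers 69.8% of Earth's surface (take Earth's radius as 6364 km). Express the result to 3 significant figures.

≈ 4.37×10^5 Gt

Required water volume = Δh × A = 1.2 m × 3.55×10^14 m² = 4.263×10^14 m³.
ρ_w = 1024 kg m⁻³, so the mass of water = 4.263×10^14 m³ × 1024 kg m⁻³ = 4.365×10^17 kg = 4.37×10^5 Gt (and the same mass of ice, by conservation).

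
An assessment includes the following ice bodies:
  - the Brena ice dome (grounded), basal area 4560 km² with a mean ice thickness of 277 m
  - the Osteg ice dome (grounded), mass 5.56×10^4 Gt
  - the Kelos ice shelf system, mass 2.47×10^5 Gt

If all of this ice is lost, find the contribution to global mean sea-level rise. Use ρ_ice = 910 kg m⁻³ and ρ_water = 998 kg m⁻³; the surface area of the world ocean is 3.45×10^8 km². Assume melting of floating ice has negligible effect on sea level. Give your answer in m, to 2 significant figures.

Brena: ice volume = 4560 km² × 277 m = 1263 km³; 1263 × (910/998) = 1152 km³ of water.
Osteg: 5.56×10^4 Gt = 5.560×10^16 kg; dividing by ρ_w = 998 kg m⁻³ gives 5.571×10^13 m³ of water.
The Kelos ice shelf system is floating and already displaces its own weight of water, so its melt adds essentially nothing to sea level.
Total added water ≈ 5.686×10^13 m³ over 3.45×10^14 m² → Δh = 0.165 m.

≈ 0.16 m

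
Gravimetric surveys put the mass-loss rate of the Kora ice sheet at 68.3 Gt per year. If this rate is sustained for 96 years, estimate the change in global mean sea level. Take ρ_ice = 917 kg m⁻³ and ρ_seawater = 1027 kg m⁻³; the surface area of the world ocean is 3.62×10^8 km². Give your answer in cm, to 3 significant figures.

Total mass lost = 68.3 Gt/yr × 96 yr = 6557 Gt = 6.557×10^15 kg.
ρ_w = 1027 kg m⁻³, so water volume = 6.557×10^15 / 1027 = 6.384×10^12 m³.
Δh = 6.384×10^12 / 3.62×10^14 = 0.0176 m = 1.76 cm.

≈ 1.76 cm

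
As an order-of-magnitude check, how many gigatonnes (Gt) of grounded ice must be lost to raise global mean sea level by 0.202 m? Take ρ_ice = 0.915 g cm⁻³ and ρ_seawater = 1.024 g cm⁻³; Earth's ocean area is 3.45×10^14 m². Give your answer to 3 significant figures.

Required water volume = Δh × A = 0.202 m × 3.45×10^14 m² = 6.969×10^13 m³.
ρ_w = 1.024 g cm⁻³ = 1024 kg m⁻³, so the mass of water = 6.969×10^13 m³ × 1024 kg m⁻³ = 7.136×10^16 kg = 7.14×10^4 Gt (and the same mass of ice, by conservation).

≈ 7.14×10^4 Gt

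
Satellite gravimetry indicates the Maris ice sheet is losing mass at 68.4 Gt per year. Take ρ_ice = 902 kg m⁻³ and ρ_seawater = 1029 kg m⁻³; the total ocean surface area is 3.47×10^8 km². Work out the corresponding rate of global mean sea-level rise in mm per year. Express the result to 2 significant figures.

≈ 0.19 mm/yr

ρ_w = 1029 kg m⁻³. Annual water volume added = 68.4 Gt / ρ_w = 6.840×10^13 kg / 1029 kg m⁻³ = 6.647×10^10 m³.
Δh per year = 6.647×10^10 / 3.47×10^14 = 1.92×10^-4 m = 0.19 mm.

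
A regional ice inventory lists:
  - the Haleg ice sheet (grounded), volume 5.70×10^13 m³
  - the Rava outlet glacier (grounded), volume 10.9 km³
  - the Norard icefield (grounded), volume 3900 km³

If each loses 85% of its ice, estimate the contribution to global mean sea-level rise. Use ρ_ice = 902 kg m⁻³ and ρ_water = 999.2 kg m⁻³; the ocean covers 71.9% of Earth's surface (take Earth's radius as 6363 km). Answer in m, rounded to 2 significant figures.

Haleg: 0.85 × 5.70×10^13 m³ × (902/999.2) = 4.374×10^13 m³ of water.
Rava: 0.85 × 10.9 km³ × (902/999.2) = 8.364 km³ of water.
Norard: 0.85 × 3900 km³ × (902/999.2) = 2993 km³ of water.
Total added water ≈ 4.674×10^13 m³ over 3.66×10^14 m² → Δh = 0.128 m.

≈ 0.13 m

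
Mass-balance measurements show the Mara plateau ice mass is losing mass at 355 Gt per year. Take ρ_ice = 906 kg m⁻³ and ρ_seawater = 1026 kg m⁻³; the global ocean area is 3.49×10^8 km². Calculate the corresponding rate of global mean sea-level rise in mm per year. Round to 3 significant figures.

≈ 0.991 mm/yr

ρ_w = 1026 kg m⁻³. Annual water volume added = 355 Gt / ρ_w = 3.550×10^14 kg / 1026 kg m⁻³ = 3.460×10^11 m³.
Δh per year = 3.460×10^11 / 3.49×10^14 = 9.91×10^-4 m = 0.991 mm.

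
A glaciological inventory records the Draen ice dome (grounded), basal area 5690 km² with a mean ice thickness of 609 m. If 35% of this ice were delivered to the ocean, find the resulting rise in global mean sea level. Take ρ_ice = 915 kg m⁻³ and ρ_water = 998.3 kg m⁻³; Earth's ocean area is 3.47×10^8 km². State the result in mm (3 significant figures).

≈ 3.20 mm

Draen: ice volume = 5690 km² × 609 m = 3465 km³; 0.35 × 3465 × (915/998.3) = 1112 km³ of water.
Spread over 3.47×10^14 m² of ocean, Δh = 1.112×10^12 / 3.47×10^14 = 3.20×10^-3 m = 3.20 mm.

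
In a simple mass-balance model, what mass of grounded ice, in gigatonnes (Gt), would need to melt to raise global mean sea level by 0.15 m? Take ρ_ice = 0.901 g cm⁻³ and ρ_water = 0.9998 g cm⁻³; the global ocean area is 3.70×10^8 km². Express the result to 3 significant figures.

≈ 5.55×10^4 Gt

Required water volume = Δh × A = 0.15 m × 3.70×10^14 m² = 5.550×10^13 m³.
ρ_w = 0.9998 g cm⁻³ = 999.8 kg m⁻³, so the mass of water = 5.550×10^13 m³ × 999.8 kg m⁻³ = 5.549×10^16 kg = 5.55×10^4 Gt (and the same mass of ice, by conservation).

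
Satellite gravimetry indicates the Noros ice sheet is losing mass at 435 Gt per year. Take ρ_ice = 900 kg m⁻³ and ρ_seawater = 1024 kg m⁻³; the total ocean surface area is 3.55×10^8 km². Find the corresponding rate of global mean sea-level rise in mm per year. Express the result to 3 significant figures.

≈ 1.20 mm/yr

ρ_w = 1024 kg m⁻³. Annual water volume added = 435 Gt / ρ_w = 4.350×10^14 kg / 1024 kg m⁻³ = 4.248×10^11 m³.
Δh per year = 4.248×10^11 / 3.55×10^14 = 1.20×10^-3 m = 1.20 mm.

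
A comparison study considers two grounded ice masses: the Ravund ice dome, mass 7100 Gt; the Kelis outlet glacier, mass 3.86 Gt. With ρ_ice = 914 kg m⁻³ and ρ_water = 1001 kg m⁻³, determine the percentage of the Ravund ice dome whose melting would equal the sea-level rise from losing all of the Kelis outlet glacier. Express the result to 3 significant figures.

Equal sea-level rise means equal mass of meltwater, i.e. equal mass of ice lost.
Ice mass of Kelis: 3.860×10^12 kg; ice mass of Ravund: 7.100×10^15 kg.
Fraction required = 3.860×10^12 / 7.100×10^15 = 5.44×10^-4 → 0.0544 %.

≈ 0.0544 %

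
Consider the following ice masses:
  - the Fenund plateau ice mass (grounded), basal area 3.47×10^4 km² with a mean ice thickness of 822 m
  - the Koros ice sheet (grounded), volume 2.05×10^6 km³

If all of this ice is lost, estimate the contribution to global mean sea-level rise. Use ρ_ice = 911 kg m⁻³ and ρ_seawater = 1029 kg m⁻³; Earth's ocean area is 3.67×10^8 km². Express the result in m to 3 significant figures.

≈ 5.01 m

Fenund: ice volume = 3.47×10^4 km² × 822 m = 2.852×10^4 km³; 2.852×10^4 × (911/1029) = 2.525×10^4 km³ of water.
Koros: 2.05×10^6 km³ × (911/1029) = 1.815×10^6 km³ of water.
Total added water ≈ 1.840×10^15 m³ over 3.67×10^14 m² → Δh = 5.01 m.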